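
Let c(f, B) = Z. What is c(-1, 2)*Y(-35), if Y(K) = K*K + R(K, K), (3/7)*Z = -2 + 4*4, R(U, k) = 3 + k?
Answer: 116914/3 ≈ 38971.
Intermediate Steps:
Z = 98/3 (Z = 7*(-2 + 4*4)/3 = 7*(-2 + 16)/3 = (7/3)*14 = 98/3 ≈ 32.667)
c(f, B) = 98/3
Y(K) = 3 + K + K**2 (Y(K) = K*K + (3 + K) = K**2 + (3 + K) = 3 + K + K**2)
c(-1, 2)*Y(-35) = 98*(3 - 35 + (-35)**2)/3 = 98*(3 - 35 + 1225)/3 = (98/3)*1193 = 116914/3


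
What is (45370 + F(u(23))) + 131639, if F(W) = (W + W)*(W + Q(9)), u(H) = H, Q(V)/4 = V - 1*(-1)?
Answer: 179907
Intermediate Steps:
Q(V) = 4 + 4*V (Q(V) = 4*(V - 1*(-1)) = 4*(V + 1) = 4*(1 + V) = 4 + 4*V)
F(W) = 2*W*(40 + W) (F(W) = (W + W)*(W + (4 + 4*9)) = (2*W)*(W + (4 + 36)) = (2*W)*(W + 40) = (2*W)*(40 + W) = 2*W*(40 + W))
(45370 + F(u(23))) + 131639 = (45370 + 2*23*(40 + 23)) + 131639 = (45370 + 2*23*63) + 131639 = (45370 + 2898) + 131639 = 48268 + 131639 = 179907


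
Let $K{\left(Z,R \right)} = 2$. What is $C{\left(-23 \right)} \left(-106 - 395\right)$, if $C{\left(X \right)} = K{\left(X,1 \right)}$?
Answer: $-1002$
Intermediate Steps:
$C{\left(X \right)} = 2$
$C{\left(-23 \right)} \left(-106 - 395\right) = 2 \left(-106 - 395\right) = 2 \left(-501\right) = -1002$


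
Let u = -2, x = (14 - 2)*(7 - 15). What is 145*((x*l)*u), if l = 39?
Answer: 1085760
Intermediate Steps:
x = -96 (x = 12*(-8) = -96)
145*((x*l)*u) = 145*(-96*39*(-2)) = 145*(-3744*(-2)) = 145*7488 = 1085760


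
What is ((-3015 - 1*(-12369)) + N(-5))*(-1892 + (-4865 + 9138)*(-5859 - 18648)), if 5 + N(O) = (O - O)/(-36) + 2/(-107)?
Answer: -104756012623323/107 ≈ -9.7903e+11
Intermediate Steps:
N(O) = -537/107 (N(O) = -5 + ((O - O)/(-36) + 2/(-107)) = -5 + (0*(-1/36) + 2*(-1/107)) = -5 + (0 - 2/107) = -5 - 2/107 = -537/107)
((-3015 - 1*(-12369)) + N(-5))*(-1892 + (-4865 + 9138)*(-5859 - 18648)) = ((-3015 - 1*(-12369)) - 537/107)*(-1892 + (-4865 + 9138)*(-5859 - 18648)) = ((-3015 + 12369) - 537/107)*(-1892 + 4273*(-24507)) = (9354 - 537/107)*(-1892 - 104718411) = (1000341/107)*(-104720303) = -104756012623323/107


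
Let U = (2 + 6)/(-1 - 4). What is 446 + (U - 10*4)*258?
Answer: -51434/5 ≈ -10287.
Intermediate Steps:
U = -8/5 (U = 8/(-5) = 8*(-1/5) = -8/5 ≈ -1.6000)
446 + (U - 10*4)*258 = 446 + (-8/5 - 10*4)*258 = 446 + (-8/5 - 40)*258 = 446 - 208/5*258 = 446 - 53664/5 = -51434/5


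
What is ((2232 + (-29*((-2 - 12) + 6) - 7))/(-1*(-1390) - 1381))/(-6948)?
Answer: -91/2316 ≈ -0.039292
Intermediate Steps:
((2232 + (-29*((-2 - 12) + 6) - 7))/(-1*(-1390) - 1381))/(-6948) = ((2232 + (-29*(-14 + 6) - 7))/(1390 - 1381))*(-1/6948) = ((2232 + (-29*(-8) - 7))/9)*(-1/6948) = ((2232 + (232 - 7))*(⅑))*(-1/6948) = ((2232 + 225)*(⅑))*(-1/6948) = (2457*(⅑))*(-1/6948) = 273*(-1/6948) = -91/2316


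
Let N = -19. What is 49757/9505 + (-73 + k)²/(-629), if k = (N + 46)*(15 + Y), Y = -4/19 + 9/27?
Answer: -374506265472/2158290845 ≈ -173.52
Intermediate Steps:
Y = 7/57 (Y = -4*1/19 + 9*(1/27) = -4/19 + ⅓ = 7/57 ≈ 0.12281)
k = 7758/19 (k = (-19 + 46)*(15 + 7/57) = 27*(862/57) = 7758/19 ≈ 408.32)
49757/9505 + (-73 + k)²/(-629) = 49757/9505 + (-73 + 7758/19)²/(-629) = 49757*(1/9505) + (6371/19)²*(-1/629) = 49757/9505 + (40589641/361)*(-1/629) = 49757/9505 - 40589641/227069 = -374506265472/2158290845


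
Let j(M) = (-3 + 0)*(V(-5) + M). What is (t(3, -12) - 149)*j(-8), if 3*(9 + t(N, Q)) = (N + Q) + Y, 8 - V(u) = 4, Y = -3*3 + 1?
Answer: -1964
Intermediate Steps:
Y = -8 (Y = -9 + 1 = -8)
V(u) = 4 (V(u) = 8 - 1*4 = 8 - 4 = 4)
t(N, Q) = -35/3 + N/3 + Q/3 (t(N, Q) = -9 + ((N + Q) - 8)/3 = -9 + (-8 + N + Q)/3 = -9 + (-8/3 + N/3 + Q/3) = -35/3 + N/3 + Q/3)
j(M) = -12 - 3*M (j(M) = (-3 + 0)*(4 + M) = -3*(4 + M) = -12 - 3*M)
(t(3, -12) - 149)*j(-8) = ((-35/3 + (⅓)*3 + (⅓)*(-12)) - 149)*(-12 - 3*(-8)) = ((-35/3 + 1 - 4) - 149)*(-12 + 24) = (-44/3 - 149)*12 = -491/3*12 = -1964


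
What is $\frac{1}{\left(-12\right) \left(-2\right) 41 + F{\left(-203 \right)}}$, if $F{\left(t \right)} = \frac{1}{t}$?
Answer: $\frac{203}{199751} \approx 0.0010163$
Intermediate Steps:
$\frac{1}{\left(-12\right) \left(-2\right) 41 + F{\left(-203 \right)}} = \frac{1}{\left(-12\right) \left(-2\right) 41 + \frac{1}{-203}} = \frac{1}{24 \cdot 41 - \frac{1}{203}} = \frac{1}{984 - \frac{1}{203}} = \frac{1}{\frac{199751}{203}} = \frac{203}{199751}$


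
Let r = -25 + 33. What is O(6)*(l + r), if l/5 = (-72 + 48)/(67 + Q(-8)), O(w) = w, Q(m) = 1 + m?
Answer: 36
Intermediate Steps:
r = 8
l = -2 (l = 5*((-72 + 48)/(67 + (1 - 8))) = 5*(-24/(67 - 7)) = 5*(-24/60) = 5*(-24*1/60) = 5*(-⅖) = -2)
O(6)*(l + r) = 6*(-2 + 8) = 6*6 = 36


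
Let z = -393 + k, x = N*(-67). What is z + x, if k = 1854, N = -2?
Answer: 1595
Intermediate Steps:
x = 134 (x = -2*(-67) = 134)
z = 1461 (z = -393 + 1854 = 1461)
z + x = 1461 + 134 = 1595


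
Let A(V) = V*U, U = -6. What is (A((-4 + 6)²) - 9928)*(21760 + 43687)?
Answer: -651328544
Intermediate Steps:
A(V) = -6*V (A(V) = V*(-6) = -6*V)
(A((-4 + 6)²) - 9928)*(21760 + 43687) = (-6*(-4 + 6)² - 9928)*(21760 + 43687) = (-6*2² - 9928)*65447 = (-6*4 - 9928)*65447 = (-24 - 9928)*65447 = -9952*65447 = -651328544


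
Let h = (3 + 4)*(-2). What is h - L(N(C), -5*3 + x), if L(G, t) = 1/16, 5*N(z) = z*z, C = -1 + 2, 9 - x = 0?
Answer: -225/16 ≈ -14.063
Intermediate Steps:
x = 9 (x = 9 - 1*0 = 9 + 0 = 9)
C = 1
N(z) = z²/5 (N(z) = (z*z)/5 = z²/5)
h = -14 (h = 7*(-2) = -14)
L(G, t) = 1/16
h - L(N(C), -5*3 + x) = -14 - 1*1/16 = -14 - 1/16 = -225/16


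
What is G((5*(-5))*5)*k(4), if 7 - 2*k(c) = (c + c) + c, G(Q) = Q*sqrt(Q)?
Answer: 3125*I*sqrt(5)/2 ≈ 3493.9*I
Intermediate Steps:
G(Q) = Q**(3/2)
k(c) = 7/2 - 3*c/2 (k(c) = 7/2 - ((c + c) + c)/2 = 7/2 - (2*c + c)/2 = 7/2 - 3*c/2)
G((5*(-5))*5)*k(4) = ((5*(-5))*5)**(3/2)*(7/2 - 3/2*4) = (-25*5)**(3/2)*(7/2 - 6) = (-125)**(3/2)*(-5/2) = -625*I*sqrt(5)*(-5/2) = 3125*I*sqrt(5)/2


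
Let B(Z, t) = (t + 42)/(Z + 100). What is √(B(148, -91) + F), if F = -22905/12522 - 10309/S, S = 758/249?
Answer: I*√32596668215889284270/98080652 ≈ 58.211*I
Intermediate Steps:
S = 758/249 (S = 758*(1/249) = 758/249 ≈ 3.0442)
F = -2680049766/790973 (F = -22905/12522 - 10309/758/249 = -22905*1/12522 - 10309*249/758 = -7635/4174 - 2566941/758 = -2680049766/790973 ≈ -3388.3)
B(Z, t) = (42 + t)/(100 + Z)
√(B(148, -91) + F) = √((42 - 91)/(100 + 148) - 2680049766/790973) = √(-49/248 - 2680049766/790973) = √(-664691099645/196161304) = I*√32596668215889284270/98080652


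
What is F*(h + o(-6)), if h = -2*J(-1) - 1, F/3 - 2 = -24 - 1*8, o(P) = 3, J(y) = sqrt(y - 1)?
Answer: -180 + 180*I*sqrt(2) ≈ -180.0 + 254.56*I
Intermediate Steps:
J(y) = sqrt(-1 + y)
F = -90 (F = 6 + 3*(-24 - 1*8) = 6 + 3*(-24 - 8) = 6 + 3*(-32) = 6 - 96 = -90)
h = -1 - 2*I*sqrt(2) (h = -2*sqrt(-1 - 1) - 1 = -2*I*sqrt(2) - 1 = -1 - 2*I*sqrt(2) ≈ -1.0 - 2.8284*I)
F*(h + o(-6)) = -90*((-1 - 2*I*sqrt(2)) + 3) = -90*(2 - 2*I*sqrt(2)) = -180 + 180*I*sqrt(2)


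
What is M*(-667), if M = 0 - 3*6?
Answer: 12006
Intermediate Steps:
M = -18 (M = 0 - 18 = -18)
M*(-667) = -18*(-667) = 12006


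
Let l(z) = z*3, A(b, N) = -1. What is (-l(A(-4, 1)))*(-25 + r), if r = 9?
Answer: -48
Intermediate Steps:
l(z) = 3*z
(-l(A(-4, 1)))*(-25 + r) = (-3*(-1))*(-25 + 9) = -1*(-3)*(-16) = 3*(-16) = -48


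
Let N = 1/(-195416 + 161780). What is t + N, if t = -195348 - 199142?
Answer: -13269065641/33636 ≈ -3.9449e+5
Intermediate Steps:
t = -394490
N = -1/33636 (N = 1/(-33636) = -1/33636 ≈ -2.9730e-5)
t + N = -394490 - 1/33636 = -13269065641/33636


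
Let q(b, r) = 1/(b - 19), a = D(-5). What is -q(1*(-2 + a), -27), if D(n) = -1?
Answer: 1/22 ≈ 0.045455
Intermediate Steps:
a = -1
q(b, r) = 1/(-19 + b)
-q(1*(-2 + a), -27) = -1/(-19 + 1*(-2 - 1)) = -1/(-19 + 1*(-3)) = -1/(-19 - 3) = -1/(-22) = -1*(-1/22) = 1/22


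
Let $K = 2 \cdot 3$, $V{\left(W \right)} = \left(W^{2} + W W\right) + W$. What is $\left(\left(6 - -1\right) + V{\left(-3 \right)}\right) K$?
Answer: $132$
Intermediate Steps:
$V{\left(W \right)} = W + 2 W^{2}$ ($V{\left(W \right)} = \left(W^{2} + W^{2}\right) + W = 2 W^{2} + W = W + 2 W^{2}$)
$K = 6$
$\left(\left(6 - -1\right) + V{\left(-3 \right)}\right) K = \left(\left(6 - -1\right) - 3 \left(1 + 2 \left(-3\right)\right)\right) 6 = \left(\left(6 + 1\right) - 3 \left(1 - 6\right)\right) 6 = \left(7 - -15\right) 6 = \left(7 + 15\right) 6 = 22 \cdot 6 = 132$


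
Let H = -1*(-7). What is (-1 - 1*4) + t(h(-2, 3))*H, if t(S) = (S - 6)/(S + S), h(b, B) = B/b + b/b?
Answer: 81/2 ≈ 40.500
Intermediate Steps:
H = 7
h(b, B) = 1 + B/b (h(b, B) = B/b + 1 = 1 + B/b)
t(S) = (-6 + S)/(2*S) (t(S) = (-6 + S)/((2*S)) = (-6 + S)*(1/(2*S)) = (-6 + S)/(2*S))
(-1 - 1*4) + t(h(-2, 3))*H = (-1 - 1*4) + ((-6 + (3 - 2)/(-2))/(2*(((3 - 2)/(-2)))))*7 = (-1 - 4) + ((-6 - ½*1)/(2*((-½*1))))*7 = -5 + ((-6 - ½)/(2*(-½)))*7 = -5 + ((½)*(-2)*(-13/2))*7 = -5 + (13/2)*7 = -5 + 91/2 = 81/2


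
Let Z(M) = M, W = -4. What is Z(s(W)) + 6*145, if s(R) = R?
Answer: 866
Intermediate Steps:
Z(s(W)) + 6*145 = -4 + 6*145 = -4 + 870 = 866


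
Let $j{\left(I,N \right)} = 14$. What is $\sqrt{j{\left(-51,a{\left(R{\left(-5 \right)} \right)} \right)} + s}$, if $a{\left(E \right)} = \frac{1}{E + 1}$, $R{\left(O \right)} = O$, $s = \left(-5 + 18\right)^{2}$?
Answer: $\sqrt{183} \approx 13.528$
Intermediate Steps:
$s = 169$ ($s = 13^{2} = 169$)
$a{\left(E \right)} = \frac{1}{1 + E}$
$\sqrt{j{\left(-51,a{\left(R{\left(-5 \right)} \right)} \right)} + s} = \sqrt{14 + 169} = \sqrt{183}$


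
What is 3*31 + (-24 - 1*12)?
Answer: 57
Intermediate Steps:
3*31 + (-24 - 1*12) = 93 + (-24 - 12) = 93 - 36 = 57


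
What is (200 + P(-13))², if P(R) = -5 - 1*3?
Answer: 36864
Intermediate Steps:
P(R) = -8 (P(R) = -5 - 3 = -8)
(200 + P(-13))² = (200 - 8)² = 192² = 36864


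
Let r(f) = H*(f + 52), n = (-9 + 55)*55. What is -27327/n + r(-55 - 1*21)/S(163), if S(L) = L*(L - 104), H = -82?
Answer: -257824719/24331010 ≈ -10.597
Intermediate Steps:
n = 2530 (n = 46*55 = 2530)
S(L) = L*(-104 + L)
r(f) = -4264 - 82*f (r(f) = -82*(f + 52) = -82*(52 + f) = -4264 - 82*f)
-27327/n + r(-55 - 1*21)/S(163) = -27327/2530 + (-4264 - 82*(-55 - 1*21))/((163*(-104 + 163))) = -27327*1/2530 + (-4264 - 82*(-55 - 21))/((163*59)) = -27327/2530 + (-4264 - 82*(-76))/9617 = -27327/2530 + (-4264 + 6232)*(1/9617) = -27327/2530 + 1968*(1/9617) = -27327/2530 + 1968/9617 = -257824719/24331010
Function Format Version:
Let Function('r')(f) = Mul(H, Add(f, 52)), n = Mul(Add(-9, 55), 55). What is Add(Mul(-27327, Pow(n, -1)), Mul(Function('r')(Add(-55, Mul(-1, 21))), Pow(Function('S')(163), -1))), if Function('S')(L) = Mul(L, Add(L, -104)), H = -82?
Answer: Rational(-257824719, 24331010) ≈ -10.597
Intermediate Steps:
n = 2530 (n = Mul(46, 55) = 2530)
Function('S')(L) = Mul(L, Add(-104, L))
Function('r')(f) = Add(-4264, Mul(-82, f)) (Function('r')(f) = Mul(-82, Add(f, 52)) = Mul(-82, Add(52, f)) = Add(-4264, Mul(-82, f)))
Add(Mul(-27327, Pow(n, -1)), Mul(Function('r')(Add(-55, Mul(-1, 21))), Pow(Function('S')(163), -1))) = Add(Mul(-27327, Pow(2530, -1)), Mul(Add(-4264, Mul(-82, Add(-55, Mul(-1, 21)))), Pow(Mul(163, Add(-104, 163)), -1))) = Add(Mul(-27327, Rational(1, 2530)), Mul(Add(-4264, Mul(-82, Add(-55, -21))), Pow(Mul(163, 59), -1))) = Add(Rational(-27327, 2530), Mul(Add(-4264, Mul(-82, -76)), Pow(9617, -1))) = Add(Rational(-27327, 2530), Mul(Add(-4264, 6232), Rational(1, 9617))) = Add(Rational(-27327, 2530), Mul(1968, Rational(1, 9617))) = Add(Rational(-27327, 2530), Rational(1968, 9617)) = Rational(-257824719, 24331010)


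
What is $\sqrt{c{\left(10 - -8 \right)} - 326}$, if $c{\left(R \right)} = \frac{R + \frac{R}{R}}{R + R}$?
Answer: $\frac{i \sqrt{11717}}{6} \approx 18.041 i$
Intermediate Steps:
$c{\left(R \right)} = \frac{1 + R}{2 R}$ ($c{\left(R \right)} = \frac{R + 1}{2 R} = \left(1 + R\right) \frac{1}{2 R} = \frac{1 + R}{2 R}$)
$\sqrt{c{\left(10 - -8 \right)} - 326} = \sqrt{\frac{1 + \left(10 - -8\right)}{2 \left(10 - -8\right)} - 326} = \sqrt{\frac{1 + \left(10 + 8\right)}{2 \left(10 + 8\right)} - 326} = \sqrt{\frac{1 + 18}{2 \cdot 18} - 326} = \sqrt{\frac{1}{2} \cdot \frac{1}{18} \cdot 19 - 326} = \sqrt{\frac{19}{36} - 326} = \sqrt{- \frac{11717}{36}} = \frac{i \sqrt{11717}}{6}$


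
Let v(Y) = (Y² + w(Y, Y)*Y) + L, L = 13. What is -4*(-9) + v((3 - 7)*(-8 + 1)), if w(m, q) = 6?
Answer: 1001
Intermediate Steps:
v(Y) = 13 + Y² + 6*Y (v(Y) = (Y² + 6*Y) + 13 = 13 + Y² + 6*Y)
-4*(-9) + v((3 - 7)*(-8 + 1)) = -4*(-9) + (13 + ((3 - 7)*(-8 + 1))² + 6*((3 - 7)*(-8 + 1))) = 36 + (13 + (-4*(-7))² + 6*(-4*(-7))) = 36 + (13 + 28² + 6*28) = 36 + (13 + 784 + 168) = 36 + 965 = 1001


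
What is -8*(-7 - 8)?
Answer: 120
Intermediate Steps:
-8*(-7 - 8) = -8*(-15) = 120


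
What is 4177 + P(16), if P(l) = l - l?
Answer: 4177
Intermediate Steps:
P(l) = 0
4177 + P(16) = 4177 + 0 = 4177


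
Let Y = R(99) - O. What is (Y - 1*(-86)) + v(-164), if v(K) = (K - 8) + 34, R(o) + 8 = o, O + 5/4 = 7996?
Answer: -31823/4 ≈ -7955.8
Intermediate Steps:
O = 31979/4 (O = -5/4 + 7996 = 31979/4 ≈ 7994.8)
R(o) = -8 + o
v(K) = 26 + K (v(K) = (-8 + K) + 34 = 26 + K)
Y = -31615/4 (Y = (-8 + 99) - 1*31979/4 = 91 - 31979/4 = -31615/4 ≈ -7903.8)
(Y - 1*(-86)) + v(-164) = (-31615/4 - 1*(-86)) + (26 - 164) = (-31615/4 + 86) - 138 = -31271/4 - 138 = -31823/4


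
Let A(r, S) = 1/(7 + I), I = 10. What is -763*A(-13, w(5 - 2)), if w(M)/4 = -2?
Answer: -763/17 ≈ -44.882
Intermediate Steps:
w(M) = -8 (w(M) = 4*(-2) = -8)
A(r, S) = 1/17 (A(r, S) = 1/(7 + 10) = 1/17)
-763*A(-13, w(5 - 2)) = -763*1/17 = -763/17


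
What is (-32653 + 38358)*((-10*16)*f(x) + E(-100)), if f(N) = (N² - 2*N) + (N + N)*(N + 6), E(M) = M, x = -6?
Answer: -44384900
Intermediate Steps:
f(N) = N² - 2*N + 2*N*(6 + N) (f(N) = (N² - 2*N) + (2*N)*(6 + N) = (N² - 2*N) + 2*N*(6 + N) = N² - 2*N + 2*N*(6 + N))
(-32653 + 38358)*((-10*16)*f(x) + E(-100)) = (-32653 + 38358)*((-10*16)*(-6*(10 + 3*(-6))) - 100) = 5705*(-(-960)*(10 - 18) - 100) = 5705*(-(-960)*(-8) - 100) = 5705*(-160*48 - 100) = 5705*(-7680 - 100) = 5705*(-7780) = -44384900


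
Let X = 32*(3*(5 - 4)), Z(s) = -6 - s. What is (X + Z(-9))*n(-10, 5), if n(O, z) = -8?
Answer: -792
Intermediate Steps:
X = 96 (X = 32*(3*1) = 32*3 = 96)
(X + Z(-9))*n(-10, 5) = (96 + (-6 - 1*(-9)))*(-8) = (96 + (-6 + 9))*(-8) = (96 + 3)*(-8) = 99*(-8) = -792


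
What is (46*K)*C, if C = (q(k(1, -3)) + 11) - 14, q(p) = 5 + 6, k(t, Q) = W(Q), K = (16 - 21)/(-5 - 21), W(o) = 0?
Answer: 920/13 ≈ 70.769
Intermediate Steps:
K = 5/26 (K = -5/(-26) = -5*(-1/26) = 5/26 ≈ 0.19231)
k(t, Q) = 0
q(p) = 11
C = 8 (C = (11 + 11) - 14 = 22 - 14 = 8)
(46*K)*C = (46*(5/26))*8 = (115/13)*8 = 920/13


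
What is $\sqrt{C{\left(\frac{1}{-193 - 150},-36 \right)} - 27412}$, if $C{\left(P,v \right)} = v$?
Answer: $2 i \sqrt{6862} \approx 165.67 i$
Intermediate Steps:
$\sqrt{C{\left(\frac{1}{-193 - 150},-36 \right)} - 27412} = \sqrt{-36 - 27412} = \sqrt{-27448} = 2 i \sqrt{6862}$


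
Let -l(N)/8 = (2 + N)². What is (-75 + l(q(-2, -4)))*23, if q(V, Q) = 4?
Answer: -8349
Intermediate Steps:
l(N) = -8*(2 + N)²
(-75 + l(q(-2, -4)))*23 = (-75 - 8*(2 + 4)²)*23 = (-75 - 8*6²)*23 = (-75 - 8*36)*23 = (-75 - 288)*23 = -363*23 = -8349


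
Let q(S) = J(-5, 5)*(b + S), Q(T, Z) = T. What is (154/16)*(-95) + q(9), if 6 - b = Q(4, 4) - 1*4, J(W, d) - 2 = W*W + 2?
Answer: -3835/8 ≈ -479.38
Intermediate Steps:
J(W, d) = 4 + W**2 (J(W, d) = 2 + (W*W + 2) = 2 + (W**2 + 2) = 2 + (2 + W**2) = 4 + W**2)
b = 6 (b = 6 - (4 - 1*4) = 6 - (4 - 4) = 6 - 1*0 = 6 + 0 = 6)
q(S) = 174 + 29*S (q(S) = (4 + (-5)**2)*(6 + S) = (4 + 25)*(6 + S) = 29*(6 + S) = 174 + 29*S)
(154/16)*(-95) + q(9) = (154/16)*(-95) + (174 + 29*9) = (154*(1/16))*(-95) + (174 + 261) = (77/8)*(-95) + 435 = -7315/8 + 435 = -3835/8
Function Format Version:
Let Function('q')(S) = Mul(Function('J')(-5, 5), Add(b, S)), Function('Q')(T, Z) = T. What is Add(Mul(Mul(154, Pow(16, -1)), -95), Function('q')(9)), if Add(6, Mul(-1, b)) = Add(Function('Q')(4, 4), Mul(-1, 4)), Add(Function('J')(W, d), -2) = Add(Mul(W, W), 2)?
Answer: Rational(-3835, 8) ≈ -479.38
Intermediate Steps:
Function('J')(W, d) = Add(4, Pow(W, 2)) (Function('J')(W, d) = Add(2, Add(Mul(W, W), 2)) = Add(2, Add(Pow(W, 2), 2)) = Add(2, Add(2, Pow(W, 2))) = Add(4, Pow(W, 2)))
b = 6 (b = Add(6, Mul(-1, Add(4, Mul(-1, 4)))) = Add(6, Mul(-1, Add(4, -4))) = Add(6, Mul(-1, 0)) = Add(6, 0) = 6)
Function('q')(S) = Add(174, Mul(29, S)) (Function('q')(S) = Mul(Add(4, Pow(-5, 2)), Add(6, S)) = Mul(Add(4, 25), Add(6, S)) = Mul(29, Add(6, S)) = Add(174, Mul(29, S)))
Add(Mul(Mul(154, Pow(16, -1)), -95), Function('q')(9)) = Add(Mul(Mul(154, Pow(16, -1)), -95), Add(174, Mul(29, 9))) = Add(Mul(Mul(154, Rational(1, 16)), -95), Add(174, 261)) = Add(Mul(Rational(77, 8), -95), 435) = Add(Rational(-7315, 8), 435) = Rational(-3835, 8)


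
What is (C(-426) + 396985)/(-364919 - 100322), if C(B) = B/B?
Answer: -396986/465241 ≈ -0.85329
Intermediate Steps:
C(B) = 1
(C(-426) + 396985)/(-364919 - 100322) = (1 + 396985)/(-364919 - 100322) = 396986/(-465241) = 396986*(-1/465241) = -396986/465241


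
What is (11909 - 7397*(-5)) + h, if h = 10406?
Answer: 59300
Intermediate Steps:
(11909 - 7397*(-5)) + h = (11909 - 7397*(-5)) + 10406 = (11909 + 36985) + 10406 = 48894 + 10406 = 59300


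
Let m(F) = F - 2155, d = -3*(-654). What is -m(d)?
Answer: 193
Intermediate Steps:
d = 1962
m(F) = -2155 + F
-m(d) = -(-2155 + 1962) = -1*(-193) = 193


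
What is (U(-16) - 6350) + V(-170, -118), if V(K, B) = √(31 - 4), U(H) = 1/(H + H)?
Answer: -203201/32 + 3*√3 ≈ -6344.8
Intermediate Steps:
U(H) = 1/(2*H)
V(K, B) = 3*√3 (V(K, B) = √27 = 3*√3)
(U(-16) - 6350) + V(-170, -118) = ((½)/(-16) - 6350) + 3*√3 = ((½)*(-1/16) - 6350) + 3*√3 = (-1/32 - 6350) + 3*√3 = -203201/32 + 3*√3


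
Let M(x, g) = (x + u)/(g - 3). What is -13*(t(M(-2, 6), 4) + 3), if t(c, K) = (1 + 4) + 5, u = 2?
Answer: -169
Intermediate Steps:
M(x, g) = (2 + x)/(-3 + g) (M(x, g) = (x + 2)/(g - 3) = (2 + x)/(-3 + g))
t(c, K) = 10 (t(c, K) = 5 + 5 = 10)
-13*(t(M(-2, 6), 4) + 3) = -13*(10 + 3) = -13*13 = -169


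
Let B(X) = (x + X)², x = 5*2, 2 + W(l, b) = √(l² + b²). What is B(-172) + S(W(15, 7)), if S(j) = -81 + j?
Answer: 26161 + √274 ≈ 26178.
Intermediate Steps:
W(l, b) = -2 + √(b² + l²) (W(l, b) = -2 + √(l² + b²) = -2 + √(b² + l²))
x = 10
B(X) = (10 + X)²
B(-172) + S(W(15, 7)) = (10 - 172)² + (-81 + (-2 + √(7² + 15²))) = (-162)² + (-81 + (-2 + √(49 + 225))) = 26244 + (-81 + (-2 + √274)) = 26244 + (-83 + √274) = 26161 + √274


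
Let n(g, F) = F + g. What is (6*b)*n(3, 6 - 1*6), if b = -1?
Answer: -18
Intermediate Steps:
(6*b)*n(3, 6 - 1*6) = (6*(-1))*((6 - 1*6) + 3) = -6*((6 - 6) + 3) = -6*(0 + 3) = -6*3 = -18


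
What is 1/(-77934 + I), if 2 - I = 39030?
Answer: -1/116962 ≈ -8.5498e-6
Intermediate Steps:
I = -39028 (I = 2 - 1*39030 = 2 - 39030 = -39028)
1/(-77934 + I) = 1/(-77934 - 39028) = 1/(-116962) = -1/116962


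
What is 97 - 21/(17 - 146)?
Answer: 4178/43 ≈ 97.163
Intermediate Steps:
97 - 21/(17 - 146) = 97 - 21/(-129) = 97 - 1/129*(-21) = 97 + 7/43 = 4178/43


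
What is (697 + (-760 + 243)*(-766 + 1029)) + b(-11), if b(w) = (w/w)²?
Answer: -135273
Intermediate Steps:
b(w) = 1 (b(w) = 1² = 1)
(697 + (-760 + 243)*(-766 + 1029)) + b(-11) = (697 + (-760 + 243)*(-766 + 1029)) + 1 = (697 - 517*263) + 1 = (697 - 135971) + 1 = -135274 + 1 = -135273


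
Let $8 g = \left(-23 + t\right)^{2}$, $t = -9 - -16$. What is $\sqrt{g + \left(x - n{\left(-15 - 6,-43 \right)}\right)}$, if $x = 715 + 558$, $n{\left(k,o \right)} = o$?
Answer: $2 \sqrt{337} \approx 36.715$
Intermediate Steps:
$t = 7$ ($t = -9 + 16 = 7$)
$x = 1273$
$g = 32$ ($g = \frac{\left(-23 + 7\right)^{2}}{8} = \frac{\left(-16\right)^{2}}{8} = \frac{1}{8} \cdot 256 = 32$)
$\sqrt{g + \left(x - n{\left(-15 - 6,-43 \right)}\right)} = \sqrt{32 + \left(1273 - -43\right)} = \sqrt{32 + \left(1273 + 43\right)} = \sqrt{32 + 1316} = \sqrt{1348} = 2 \sqrt{337}$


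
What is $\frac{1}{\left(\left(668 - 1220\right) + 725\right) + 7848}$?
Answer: $\frac{1}{8021} \approx 0.00012467$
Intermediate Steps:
$\frac{1}{\left(\left(668 - 1220\right) + 725\right) + 7848} = \frac{1}{\left(-552 + 725\right) + 7848} = \frac{1}{173 + 7848} = \frac{1}{8021}$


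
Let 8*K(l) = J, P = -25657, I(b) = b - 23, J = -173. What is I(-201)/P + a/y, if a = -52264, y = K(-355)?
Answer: 10727538336/4438661 ≈ 2416.8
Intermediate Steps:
I(b) = -23 + b
K(l) = -173/8 (K(l) = (1/8)*(-173) = -173/8)
y = -173/8 ≈ -21.625
I(-201)/P + a/y = (-23 - 201)/(-25657) - 52264/(-173/8) = -224*(-1/25657) - 52264*(-8/173) = 224/25657 + 418112/173 = 10727538336/4438661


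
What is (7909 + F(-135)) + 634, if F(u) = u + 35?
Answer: 8443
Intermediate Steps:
F(u) = 35 + u
(7909 + F(-135)) + 634 = (7909 + (35 - 135)) + 634 = (7909 - 100) + 634 = 7809 + 634 = 8443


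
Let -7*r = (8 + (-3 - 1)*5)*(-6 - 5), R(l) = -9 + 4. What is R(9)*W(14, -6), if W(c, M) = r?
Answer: 660/7 ≈ 94.286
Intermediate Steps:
R(l) = -5
r = -132/7 (r = -(8 + (-3 - 1)*5)*(-6 - 5)/7 = -(8 - 4*5)*(-11)/7 = -(8 - 20)*(-11)/7 = -(-12)*(-11)/7 = -⅐*132 = -132/7 ≈ -18.857)
W(c, M) = -132/7
R(9)*W(14, -6) = -5*(-132/7) = 660/7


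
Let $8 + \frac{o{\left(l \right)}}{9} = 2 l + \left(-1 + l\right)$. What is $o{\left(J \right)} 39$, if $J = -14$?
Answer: $-17901$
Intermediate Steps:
$o{\left(l \right)} = -81 + 27 l$ ($o{\left(l \right)} = -72 + 9 \left(2 l + \left(-1 + l\right)\right) = -72 + 9 \left(-1 + 3 l\right) = -72 + \left(-9 + 27 l\right) = -81 + 27 l$)
$o{\left(J \right)} 39 = \left(-81 + 27 \left(-14\right)\right) 39 = \left(-81 - 378\right) 39 = \left(-459\right) 39 = -17901$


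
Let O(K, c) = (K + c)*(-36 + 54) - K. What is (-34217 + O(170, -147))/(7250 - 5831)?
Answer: -33973/1419 ≈ -23.941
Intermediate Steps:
O(K, c) = 17*K + 18*c (O(K, c) = (K + c)*18 - K = (18*K + 18*c) - K = 17*K + 18*c)
(-34217 + O(170, -147))/(7250 - 5831) = (-34217 + (17*170 + 18*(-147)))/(7250 - 5831) = (-34217 + (2890 - 2646))/1419 = (-34217 + 244)*(1/1419) = -33973*1/1419 = -33973/1419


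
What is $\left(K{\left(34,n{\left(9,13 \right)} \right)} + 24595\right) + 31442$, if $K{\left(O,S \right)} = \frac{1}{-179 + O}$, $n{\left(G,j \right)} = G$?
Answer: $\frac{8125364}{145} \approx 56037.0$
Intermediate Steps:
$\left(K{\left(34,n{\left(9,13 \right)} \right)} + 24595\right) + 31442 = \left(\frac{1}{-179 + 34} + 24595\right) + 31442 = \left(\frac{1}{-145} + 24595\right) + 31442 = \left(- \frac{1}{145} + 24595\right) + 31442 = \frac{3566274}{145} + 31442 = \frac{8125364}{145}$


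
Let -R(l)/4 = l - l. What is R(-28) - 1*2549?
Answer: -2549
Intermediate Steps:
R(l) = 0 (R(l) = -4*(l - l) = -4*0 = 0)
R(-28) - 1*2549 = 0 - 1*2549 = 0 - 2549 = -2549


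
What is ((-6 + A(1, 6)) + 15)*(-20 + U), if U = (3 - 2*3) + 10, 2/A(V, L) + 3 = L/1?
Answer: -377/3 ≈ -125.67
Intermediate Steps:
A(V, L) = 2/(-3 + L) (A(V, L) = 2/(-3 + L/1) = 2/(-3 + L*1) = 2/(-3 + L))
U = 7 (U = (3 - 6) + 10 = -3 + 10 = 7)
((-6 + A(1, 6)) + 15)*(-20 + U) = ((-6 + 2/(-3 + 6)) + 15)*(-20 + 7) = ((-6 + 2/3) + 15)*(-13) = ((-6 + 2*(⅓)) + 15)*(-13) = ((-6 + ⅔) + 15)*(-13) = (-16/3 + 15)*(-13) = (29/3)*(-13) = -377/3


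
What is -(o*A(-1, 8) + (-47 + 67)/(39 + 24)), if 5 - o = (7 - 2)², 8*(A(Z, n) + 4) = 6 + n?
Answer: -2855/63 ≈ -45.317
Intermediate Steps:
A(Z, n) = -13/4 + n/8 (A(Z, n) = -4 + (6 + n)/8 = -4 + (¾ + n/8) = -13/4 + n/8)
o = -20 (o = 5 - (7 - 2)² = 5 - 1*5² = 5 - 1*25 = 5 - 25 = -20)
-(o*A(-1, 8) + (-47 + 67)/(39 + 24)) = -(-20*(-13/4 + (⅛)*8) + (-47 + 67)/(39 + 24)) = -(-20*(-13/4 + 1) + 20/63) = -(-20*(-9/4) + 20*(1/63)) = -(45 + 20/63) = -1*2855/63 = -2855/63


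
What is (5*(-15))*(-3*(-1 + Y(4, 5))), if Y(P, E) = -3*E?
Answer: -3600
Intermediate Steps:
(5*(-15))*(-3*(-1 + Y(4, 5))) = (5*(-15))*(-3*(-1 - 3*5)) = -(-225)*(-1 - 15) = -(-225)*(-16) = -75*48 = -3600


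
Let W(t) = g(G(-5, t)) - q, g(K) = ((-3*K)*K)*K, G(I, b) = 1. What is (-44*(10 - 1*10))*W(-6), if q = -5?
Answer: 0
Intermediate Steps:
g(K) = -3*K**3 (g(K) = (-3*K**2)*K = -3*K**3)
W(t) = 2 (W(t) = -3*1**3 - 1*(-5) = -3*1 + 5 = -3 + 5 = 2)
(-44*(10 - 1*10))*W(-6) = -44*(10 - 1*10)*2 = -44*(10 - 10)*2 = -44*0*2 = 0*2 = 0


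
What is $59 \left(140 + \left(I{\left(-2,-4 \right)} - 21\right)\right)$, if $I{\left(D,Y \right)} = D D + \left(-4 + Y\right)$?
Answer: $6785$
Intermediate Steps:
$I{\left(D,Y \right)} = -4 + Y + D^{2}$ ($I{\left(D,Y \right)} = D^{2} + \left(-4 + Y\right) = -4 + Y + D^{2}$)
$59 \left(140 + \left(I{\left(-2,-4 \right)} - 21\right)\right) = 59 \left(140 - 25\right) = 59 \cdot 115 = 6785$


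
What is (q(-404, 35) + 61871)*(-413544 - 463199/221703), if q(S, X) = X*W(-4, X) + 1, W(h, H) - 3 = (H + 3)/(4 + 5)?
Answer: -51262861606990613/1995327 ≈ -2.5691e+10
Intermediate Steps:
W(h, H) = 10/3 + H/9 (W(h, H) = 3 + (H + 3)/(4 + 5) = 3 + (3 + H)/9 = 3 + (3 + H)*(⅑) = 3 + (⅓ + H/9) = 10/3 + H/9)
q(S, X) = 1 + X*(10/3 + X/9) (q(S, X) = X*(10/3 + X/9) + 1 = 1 + X*(10/3 + X/9))
(q(-404, 35) + 61871)*(-413544 - 463199/221703) = ((1 + (⅑)*35*(30 + 35)) + 61871)*(-413544 - 463199/221703) = ((1 + (⅑)*35*65) + 61871)*(-413544 - 463199*1/221703) = ((1 + 2275/9) + 61871)*(-413544 - 463199/221703) = (2284/9 + 61871)*(-91684408631/221703) = (559123/9)*(-91684408631/221703) = -51262861606990613/1995327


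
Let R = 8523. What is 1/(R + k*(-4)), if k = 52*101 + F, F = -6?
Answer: -1/12461 ≈ -8.0250e-5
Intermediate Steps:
k = 5246 (k = 52*101 - 6 = 5252 - 6 = 5246)
1/(R + k*(-4)) = 1/(8523 + 5246*(-4)) = 1/(8523 - 20984) = 1/(-12461) = -1/12461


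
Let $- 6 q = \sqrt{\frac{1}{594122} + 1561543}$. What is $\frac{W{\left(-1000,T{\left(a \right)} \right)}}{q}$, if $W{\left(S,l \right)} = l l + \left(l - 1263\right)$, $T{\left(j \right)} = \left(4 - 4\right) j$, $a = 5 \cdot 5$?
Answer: $\frac{842 \sqrt{6804875715887014}}{11453667287} \approx 6.0643$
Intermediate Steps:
$a = 25$
$T{\left(j \right)} = 0$ ($T{\left(j \right)} = 0 j = 0$)
$q = - \frac{3 \sqrt{6804875715887014}}{1188244}$ ($q = - \frac{\sqrt{\frac{1}{594122} + 1561543}}{6} = - \frac{\sqrt{\frac{927747050247}{594122}}}{6} = - \frac{\frac{9}{594122} \sqrt{6804875715887014}}{6} = - \frac{3 \sqrt{6804875715887014}}{1188244} \approx -208.27$)
$W{\left(S,l \right)} = -1263 + l + l^{2}$ ($W{\left(S,l \right)} = l^{2} + \left(-1263 + l\right) = -1263 + l + l^{2}$)
$\frac{W{\left(-1000,T{\left(a \right)} \right)}}{q} = \frac{-1263 + 0 + 0^{2}}{\left(- \frac{3}{1188244}\right) \sqrt{6804875715887014}} = \left(-1263 + 0 + 0\right) \left(- \frac{2 \sqrt{6804875715887014}}{34361001861}\right) = - 1263 \left(- \frac{2 \sqrt{6804875715887014}}{34361001861}\right) = \frac{842 \sqrt{6804875715887014}}{11453667287}$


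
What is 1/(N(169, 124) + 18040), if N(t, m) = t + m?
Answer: 1/18333 ≈ 5.4546e-5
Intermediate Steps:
N(t, m) = m + t
1/(N(169, 124) + 18040) = 1/((124 + 169) + 18040) = 1/(293 + 18040) = 1/18333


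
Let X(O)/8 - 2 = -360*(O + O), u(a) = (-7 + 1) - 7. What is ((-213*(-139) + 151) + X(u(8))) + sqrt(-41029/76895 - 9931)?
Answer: 104654 + I*sqrt(347476799670)/5915 ≈ 1.0465e+5 + 99.657*I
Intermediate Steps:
u(a) = -13 (u(a) = -6 - 7 = -13)
X(O) = 16 - 5760*O (X(O) = 16 + 8*(-360*(O + O)) = 16 + 8*(-720*O) = 16 - 5760*O)
((-213*(-139) + 151) + X(u(8))) + sqrt(-41029/76895 - 9931) = ((-213*(-139) + 151) + (16 - 5760*(-13))) + sqrt(-41029/76895 - 9931) = ((29607 + 151) + (16 + 74880)) + sqrt(-41029*1/76895 - 9931) = (29758 + 74896) + sqrt(-41029/76895 - 9931) = 104654 + sqrt(-763685274/76895) = 104654 + I*sqrt(347476799670)/5915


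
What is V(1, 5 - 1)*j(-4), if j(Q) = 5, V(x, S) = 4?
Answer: 20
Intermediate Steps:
V(1, 5 - 1)*j(-4) = 4*5 = 20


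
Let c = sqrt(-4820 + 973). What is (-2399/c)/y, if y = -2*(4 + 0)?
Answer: -2399*I*sqrt(3847)/30776 ≈ -4.8348*I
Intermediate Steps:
y = -8 (y = -2*4 = -8)
c = I*sqrt(3847) (c = sqrt(-3847) = I*sqrt(3847) ≈ 62.024*I)
(-2399/c)/y = -2399*(-I*sqrt(3847)/3847)/(-8) = -(-2399)*I*sqrt(3847)/3847*(-1/8) = (2399*I*sqrt(3847)/3847)*(-1/8) = -2399*I*sqrt(3847)/30776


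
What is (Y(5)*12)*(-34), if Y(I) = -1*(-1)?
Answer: -408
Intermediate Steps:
Y(I) = 1
(Y(5)*12)*(-34) = (1*12)*(-34) = 12*(-34) = -408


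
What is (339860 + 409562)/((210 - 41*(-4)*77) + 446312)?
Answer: 374711/229575 ≈ 1.6322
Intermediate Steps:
(339860 + 409562)/((210 - 41*(-4)*77) + 446312) = 749422/((210 + 164*77) + 446312) = 749422/((210 + 12628) + 446312) = 749422/(12838 + 446312) = 749422/459150 = 749422*(1/459150) = 374711/229575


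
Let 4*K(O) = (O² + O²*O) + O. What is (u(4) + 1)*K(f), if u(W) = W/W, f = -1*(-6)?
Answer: 129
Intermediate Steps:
f = 6
u(W) = 1
K(O) = O/4 + O²/4 + O³/4 (K(O) = ((O² + O²*O) + O)/4 = ((O² + O³) + O)/4 = (O + O² + O³)/4 = O/4 + O²/4 + O³/4)
(u(4) + 1)*K(f) = (1 + 1)*((¼)*6*(1 + 6 + 6²)) = 2*((¼)*6*(1 + 6 + 36)) = 2*((¼)*6*43) = 2*(129/2) = 129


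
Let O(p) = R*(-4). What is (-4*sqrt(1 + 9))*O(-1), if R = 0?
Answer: 0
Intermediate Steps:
O(p) = 0 (O(p) = 0*(-4) = 0)
(-4*sqrt(1 + 9))*O(-1) = -4*sqrt(1 + 9)*0 = -4*sqrt(10)*0 = 0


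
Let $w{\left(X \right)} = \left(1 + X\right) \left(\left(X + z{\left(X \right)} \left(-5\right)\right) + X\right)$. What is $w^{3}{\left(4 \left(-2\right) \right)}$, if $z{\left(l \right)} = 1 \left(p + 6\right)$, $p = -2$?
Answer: $16003008$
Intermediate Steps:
$z{\left(l \right)} = 4$ ($z{\left(l \right)} = 1 \left(-2 + 6\right) = 1 \cdot 4 = 4$)
$w{\left(X \right)} = \left(1 + X\right) \left(-20 + 2 X\right)$ ($w{\left(X \right)} = \left(1 + X\right) \left(\left(X + 4 \left(-5\right)\right) + X\right) = \left(1 + X\right) \left(\left(X - 20\right) + X\right) = \left(1 + X\right) \left(\left(-20 + X\right) + X\right) = \left(1 + X\right) \left(-20 + 2 X\right)$)
$w^{3}{\left(4 \left(-2\right) \right)} = \left(-20 - 18 \cdot 4 \left(-2\right) + 2 \left(4 \left(-2\right)\right)^{2}\right)^{3} = \left(-20 - -144 + 2 \left(-8\right)^{2}\right)^{3} = \left(-20 + 144 + 2 \cdot 64\right)^{3} = \left(-20 + 144 + 128\right)^{3} = 252^{3} = 16003008$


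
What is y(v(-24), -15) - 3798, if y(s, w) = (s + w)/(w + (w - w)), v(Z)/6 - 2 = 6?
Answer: -19001/5 ≈ -3800.2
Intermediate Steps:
v(Z) = 48 (v(Z) = 12 + 6*6 = 12 + 36 = 48)
y(s, w) = (s + w)/w (y(s, w) = (s + w)/(w + 0) = (s + w)/w)
y(v(-24), -15) - 3798 = (48 - 15)/(-15) - 3798 = -1/15*33 - 3798 = -11/5 - 3798 = -19001/5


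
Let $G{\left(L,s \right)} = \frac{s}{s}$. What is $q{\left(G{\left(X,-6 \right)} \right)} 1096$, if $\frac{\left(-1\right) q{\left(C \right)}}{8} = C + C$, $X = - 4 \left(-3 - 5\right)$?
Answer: $-17536$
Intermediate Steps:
$X = 32$ ($X = \left(-4\right) \left(-8\right) = 32$)
$G{\left(L,s \right)} = 1$
$q{\left(C \right)} = - 16 C$ ($q{\left(C \right)} = - 8 \left(C + C\right) = - 8 \cdot 2 C = - 16 C$)
$q{\left(G{\left(X,-6 \right)} \right)} 1096 = \left(-16\right) 1 \cdot 1096 = \left(-16\right) 1096 = -17536$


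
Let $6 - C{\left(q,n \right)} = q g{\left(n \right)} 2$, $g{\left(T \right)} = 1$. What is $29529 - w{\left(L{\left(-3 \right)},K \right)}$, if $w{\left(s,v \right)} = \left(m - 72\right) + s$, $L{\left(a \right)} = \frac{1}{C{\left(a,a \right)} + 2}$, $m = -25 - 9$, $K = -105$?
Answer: $\frac{414889}{14} \approx 29635.0$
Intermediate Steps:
$C{\left(q,n \right)} = 6 - 2 q$ ($C{\left(q,n \right)} = 6 - q 1 \cdot 2 = 6 - q 2 = 6 - 2 q$)
$m = -34$
$L{\left(a \right)} = \frac{1}{8 - 2 a}$ ($L{\left(a \right)} = \frac{1}{\left(6 - 2 a\right) + 2} = \frac{1}{8 - 2 a}$)
$w{\left(s,v \right)} = -106 + s$ ($w{\left(s,v \right)} = \left(-34 - 72\right) + s = -106 + s$)
$29529 - w{\left(L{\left(-3 \right)},K \right)} = 29529 - \left(-106 - \frac{1}{-8 + 2 \left(-3\right)}\right) = 29529 - \left(-106 - \frac{1}{-8 - 6}\right) = 29529 - \left(-106 - \frac{1}{-14}\right) = 29529 - \left(-106 - - \frac{1}{14}\right) = 29529 - \left(-106 + \frac{1}{14}\right) = 29529 - - \frac{1483}{14} = 29529 + \frac{1483}{14} = \frac{414889}{14}$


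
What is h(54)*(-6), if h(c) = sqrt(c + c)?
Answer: -36*sqrt(3) ≈ -62.354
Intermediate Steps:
h(c) = sqrt(2)*sqrt(c) (h(c) = sqrt(2*c) = sqrt(2)*sqrt(c))
h(54)*(-6) = (sqrt(2)*sqrt(54))*(-6) = (sqrt(2)*(3*sqrt(6)))*(-6) = (6*sqrt(3))*(-6) = -36*sqrt(3)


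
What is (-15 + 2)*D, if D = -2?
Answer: 26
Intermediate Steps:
(-15 + 2)*D = (-15 + 2)*(-2) = -13*(-2) = 26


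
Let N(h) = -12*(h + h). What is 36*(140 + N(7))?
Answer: -1008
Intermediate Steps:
N(h) = -24*h
36*(140 + N(7)) = 36*(140 - 24*7) = 36*(140 - 168) = 36*(-28) = -1008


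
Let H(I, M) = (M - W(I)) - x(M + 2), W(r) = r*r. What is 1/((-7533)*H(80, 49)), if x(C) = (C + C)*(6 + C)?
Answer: 1/91638945 ≈ 1.0912e-8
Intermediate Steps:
W(r) = r²
x(C) = 2*C*(6 + C) (x(C) = (2*C)*(6 + C) = 2*C*(6 + C))
H(I, M) = M - I² - 2*(2 + M)*(8 + M) (H(I, M) = (M - I²) - 2*(M + 2)*(6 + (M + 2)) = (M - I²) - 2*(2 + M)*(6 + (2 + M)) = (M - I²) - 2*(2 + M)*(8 + M) = M - I² - 2*(2 + M)*(8 + M))
1/((-7533)*H(80, 49)) = 1/((-7533)*(49 - 1*80² - 2*(2 + 49)*(8 + 49))) = -1/(7533*(49 - 1*6400 - 2*51*57)) = -1/(7533*(49 - 6400 - 5814)) = -1/7533/(-12165) = -1/7533*(-1/12165) = 1/91638945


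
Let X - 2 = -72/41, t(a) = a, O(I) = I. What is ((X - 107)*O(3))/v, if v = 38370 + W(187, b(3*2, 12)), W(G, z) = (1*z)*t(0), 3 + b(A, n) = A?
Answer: -4377/524390 ≈ -0.0083468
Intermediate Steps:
b(A, n) = -3 + A
X = 10/41 (X = 2 - 72/41 = 10/41 ≈ 0.24390)
W(G, z) = 0 (W(G, z) = (1*z)*0 = z*0 = 0)
v = 38370 (v = 38370 + 0 = 38370)
((X - 107)*O(3))/v = ((10/41 - 107)*3)/38370 = -4377/41*3*(1/38370) = -13131/41*1/38370 = -4377/524390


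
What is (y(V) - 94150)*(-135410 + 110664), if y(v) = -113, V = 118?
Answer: 2332632198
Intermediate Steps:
(y(V) - 94150)*(-135410 + 110664) = (-113 - 94150)*(-135410 + 110664) = -94263*(-24746) = 2332632198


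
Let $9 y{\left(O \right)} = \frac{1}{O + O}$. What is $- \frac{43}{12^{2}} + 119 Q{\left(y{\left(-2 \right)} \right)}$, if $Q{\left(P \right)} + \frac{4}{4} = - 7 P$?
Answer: $- \frac{13847}{144} \approx -96.16$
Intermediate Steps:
$y{\left(O \right)} = \frac{1}{18 O}$ ($y{\left(O \right)} = \frac{1}{9 \left(O + O\right)} = \frac{1}{9 \cdot 2 O} = \frac{\frac{1}{2} \frac{1}{O}}{9} = \frac{1}{18 O}$)
$Q{\left(P \right)} = -1 - 7 P$
$- \frac{43}{12^{2}} + 119 Q{\left(y{\left(-2 \right)} \right)} = - \frac{43}{12^{2}} + 119 \left(-1 - 7 \frac{1}{18 \left(-2\right)}\right) = - \frac{43}{144} + 119 \left(-1 - 7 \cdot \frac{1}{18} \left(- \frac{1}{2}\right)\right) = \left(-43\right) \frac{1}{144} + 119 \left(-1 - - \frac{7}{36}\right) = - \frac{43}{144} + 119 \left(-1 + \frac{7}{36}\right) = - \frac{43}{144} + 119 \left(- \frac{29}{36}\right) = - \frac{43}{144} - \frac{3451}{36} = - \frac{13847}{144}$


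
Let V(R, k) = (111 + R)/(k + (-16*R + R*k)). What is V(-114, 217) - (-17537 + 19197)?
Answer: -37677017/22697 ≈ -1660.0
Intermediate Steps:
V(R, k) = (111 + R)/(k - 16*R + R*k)
V(-114, 217) - (-17537 + 19197) = (111 - 114)/(217 - 16*(-114) - 114*217) - (-17537 + 19197) = -3/(217 + 1824 - 24738) - 1*1660 = -3/(-22697) - 1660 = -1/22697*(-3) - 1660 = 3/22697 - 1660 = -37677017/22697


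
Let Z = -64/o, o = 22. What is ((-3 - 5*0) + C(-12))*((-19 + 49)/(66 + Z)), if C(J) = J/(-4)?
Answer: 0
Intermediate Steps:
C(J) = -J/4 (C(J) = J*(-¼) = -J/4)
Z = -32/11 (Z = -64/22 = -64*1/22 = -32/11 ≈ -2.9091)
((-3 - 5*0) + C(-12))*((-19 + 49)/(66 + Z)) = ((-3 - 5*0) - ¼*(-12))*((-19 + 49)/(66 - 32/11)) = ((-3 + 0) + 3)*(30/(694/11)) = (-3 + 3)*(30*(11/694)) = 0*(165/347) = 0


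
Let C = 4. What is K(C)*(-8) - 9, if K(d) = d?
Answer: -41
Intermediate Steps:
K(C)*(-8) - 9 = 4*(-8) - 9 = -32 - 9 = -41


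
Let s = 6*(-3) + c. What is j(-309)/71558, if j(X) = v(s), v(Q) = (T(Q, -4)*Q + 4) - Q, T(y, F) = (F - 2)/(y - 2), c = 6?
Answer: 38/250453 ≈ 0.00015173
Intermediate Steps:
T(y, F) = (-2 + F)/(-2 + y)
s = -12 (s = 6*(-3) + 6 = -18 + 6 = -12)
v(Q) = 4 - Q - 6*Q/(-2 + Q) (v(Q) = (((-2 - 4)/(-2 + Q))*Q + 4) - Q = ((-6/(-2 + Q))*Q + 4) - Q = (-6*Q/(-2 + Q) + 4) - Q = (4 - 6*Q/(-2 + Q)) - Q = 4 - Q - 6*Q/(-2 + Q))
j(X) = 76/7 (j(X) = (-8 - 1*(-12)²)/(-2 - 12) = (-8 - 1*144)/(-14) = -(-8 - 144)/14 = -1/14*(-152) = 76/7)
j(-309)/71558 = (76/7)/71558 = (76/7)*(1/71558) = 38/250453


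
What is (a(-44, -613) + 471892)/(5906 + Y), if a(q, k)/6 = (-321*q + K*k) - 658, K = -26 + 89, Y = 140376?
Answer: 160487/73141 ≈ 2.1942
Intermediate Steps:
K = 63
a(q, k) = -3948 - 1926*q + 378*k (a(q, k) = 6*((-321*q + 63*k) - 658) = 6*(-658 - 321*q + 63*k) = -3948 - 1926*q + 378*k)
(a(-44, -613) + 471892)/(5906 + Y) = ((-3948 - 1926*(-44) + 378*(-613)) + 471892)/(5906 + 140376) = ((-3948 + 84744 - 231714) + 471892)/146282 = (-150918 + 471892)*(1/146282) = 320974*(1/146282) = 160487/73141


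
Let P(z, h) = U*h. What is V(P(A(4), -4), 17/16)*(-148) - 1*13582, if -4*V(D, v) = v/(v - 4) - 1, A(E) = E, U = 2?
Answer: -640722/47 ≈ -13632.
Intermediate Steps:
P(z, h) = 2*h
V(D, v) = ¼ - v/(4*(-4 + v)) (V(D, v) = -(v/(v - 4) - 1)/4 = -(v/(-4 + v) - 1)/4 = -(-1 + v/(-4 + v))/4 = ¼ - v/(4*(-4 + v)))
V(P(A(4), -4), 17/16)*(-148) - 1*13582 = -1/(-4 + 17/16)*(-148) - 1*13582 = -1/(-4 + 17*(1/16))*(-148) - 13582 = -1/(-4 + 17/16)*(-148) - 13582 = -1/(-47/16)*(-148) - 13582 = -1*(-16/47)*(-148) - 13582 = (16/47)*(-148) - 13582 = -2368/47 - 13582 = -640722/47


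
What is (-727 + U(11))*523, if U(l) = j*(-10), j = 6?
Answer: -411601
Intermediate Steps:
U(l) = -60 (U(l) = 6*(-10) = -60)
(-727 + U(11))*523 = (-727 - 60)*523 = -787*523 = -411601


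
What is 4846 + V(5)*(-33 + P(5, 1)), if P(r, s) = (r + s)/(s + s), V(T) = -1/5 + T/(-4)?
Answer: 9779/2 ≈ 4889.5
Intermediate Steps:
V(T) = -⅕ - T/4 (V(T) = -1*⅕ + T*(-¼) = -⅕ - T/4)
P(r, s) = (r + s)/(2*s) (P(r, s) = (r + s)/((2*s)) = (r + s)*(1/(2*s)) = (r + s)/(2*s))
4846 + V(5)*(-33 + P(5, 1)) = 4846 + (-⅕ - ¼*5)*(-33 + (½)*(5 + 1)/1) = 4846 + (-⅕ - 5/4)*(-33 + (½)*1*6) = 4846 - 29*(-33 + 3)/20 = 4846 - 29/20*(-30) = 4846 + 87/2 = 9779/2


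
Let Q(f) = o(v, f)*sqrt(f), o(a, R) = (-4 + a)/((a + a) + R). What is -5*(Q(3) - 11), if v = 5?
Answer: 55 - 5*sqrt(3)/13 ≈ 54.334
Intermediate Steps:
o(a, R) = (-4 + a)/(R + 2*a) (o(a, R) = (-4 + a)/(2*a + R) = (-4 + a)/(R + 2*a))
Q(f) = sqrt(f)/(10 + f) (Q(f) = ((-4 + 5)/(f + 2*5))*sqrt(f) = (1/(f + 10))*sqrt(f) = (1/(10 + f))*sqrt(f) = sqrt(f)/(10 + f))
-5*(Q(3) - 11) = -5*(sqrt(3)/(10 + 3) - 11) = -5*(sqrt(3)/13 - 11) = -5*(-11 + sqrt(3)/13) = 55 - 5*sqrt(3)/13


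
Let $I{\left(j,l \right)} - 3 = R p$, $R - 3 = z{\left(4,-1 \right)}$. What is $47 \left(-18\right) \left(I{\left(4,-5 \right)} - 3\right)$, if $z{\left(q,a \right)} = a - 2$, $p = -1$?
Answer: $0$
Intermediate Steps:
$z{\left(q,a \right)} = -2 + a$ ($z{\left(q,a \right)} = a - 2 = -2 + a$)
$R = 0$ ($R = 3 - 3 = 0$)
$I{\left(j,l \right)} = 3$ ($I{\left(j,l \right)} = 3 + 0 \left(-1\right) = 3 + 0 = 3$)
$47 \left(-18\right) \left(I{\left(4,-5 \right)} - 3\right) = 47 \left(-18\right) \left(3 - 3\right) = \left(-846\right) 0 = 0$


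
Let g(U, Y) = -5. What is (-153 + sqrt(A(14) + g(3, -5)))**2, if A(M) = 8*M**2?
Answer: (153 - sqrt(1563))**2 ≈ 12874.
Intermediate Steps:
(-153 + sqrt(A(14) + g(3, -5)))**2 = (-153 + sqrt(8*14**2 - 5))**2 = (-153 + sqrt(8*196 - 5))**2 = (-153 + sqrt(1568 - 5))**2 = (-153 + sqrt(1563))**2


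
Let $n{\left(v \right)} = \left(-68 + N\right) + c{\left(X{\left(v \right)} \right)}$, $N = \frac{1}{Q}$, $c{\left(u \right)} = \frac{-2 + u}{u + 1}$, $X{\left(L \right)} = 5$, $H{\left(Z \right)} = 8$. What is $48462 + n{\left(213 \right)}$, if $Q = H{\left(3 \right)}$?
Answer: $\frac{387157}{8} \approx 48395.0$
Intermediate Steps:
$Q = 8$
$c{\left(u \right)} = \frac{-2 + u}{1 + u}$
$N = \frac{1}{8} \approx 0.125$
$n{\left(v \right)} = - \frac{539}{8}$ ($n{\left(v \right)} = \left(-68 + \frac{1}{8}\right) + \frac{-2 + 5}{1 + 5} = - \frac{543}{8} + \frac{1}{6} \cdot 3 = - \frac{543}{8} + \frac{1}{2} = - \frac{539}{8}$)
$48462 + n{\left(213 \right)} = 48462 - \frac{539}{8} = \frac{387157}{8}$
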